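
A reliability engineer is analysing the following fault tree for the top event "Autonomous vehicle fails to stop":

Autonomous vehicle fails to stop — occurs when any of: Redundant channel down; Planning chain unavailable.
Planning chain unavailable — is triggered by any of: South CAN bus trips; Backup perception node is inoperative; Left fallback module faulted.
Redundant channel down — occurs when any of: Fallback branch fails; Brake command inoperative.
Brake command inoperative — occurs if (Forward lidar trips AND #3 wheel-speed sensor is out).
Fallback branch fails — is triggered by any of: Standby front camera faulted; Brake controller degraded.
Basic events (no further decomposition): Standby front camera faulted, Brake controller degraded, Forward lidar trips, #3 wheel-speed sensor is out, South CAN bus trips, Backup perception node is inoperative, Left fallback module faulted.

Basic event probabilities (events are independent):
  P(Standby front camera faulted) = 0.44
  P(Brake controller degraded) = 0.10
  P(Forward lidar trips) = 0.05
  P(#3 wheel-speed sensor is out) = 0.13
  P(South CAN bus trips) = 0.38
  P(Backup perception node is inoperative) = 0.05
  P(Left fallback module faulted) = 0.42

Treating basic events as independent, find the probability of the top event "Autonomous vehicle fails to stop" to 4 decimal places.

P(Fallback branch fails) [OR] = 1 − (1−0.44) × (1−0.10) = 0.496000
P(Brake command inoperative) [AND] = 0.05 × 0.13 = 0.006500
P(Redundant channel down) [OR] = 1 − (1−0.496000) × (1−0.006500) = 0.499276
P(Planning chain unavailable) [OR] = 1 − (1−0.38) × (1−0.05) × (1−0.42) = 0.658380
P(Autonomous vehicle fails to stop) [OR] = 1 − (1−0.499276) × (1−0.658380) = 0.828943
Rounded to 4 decimal places: P(Autonomous vehicle fails to stop) ≈ 0.8289.

0.8289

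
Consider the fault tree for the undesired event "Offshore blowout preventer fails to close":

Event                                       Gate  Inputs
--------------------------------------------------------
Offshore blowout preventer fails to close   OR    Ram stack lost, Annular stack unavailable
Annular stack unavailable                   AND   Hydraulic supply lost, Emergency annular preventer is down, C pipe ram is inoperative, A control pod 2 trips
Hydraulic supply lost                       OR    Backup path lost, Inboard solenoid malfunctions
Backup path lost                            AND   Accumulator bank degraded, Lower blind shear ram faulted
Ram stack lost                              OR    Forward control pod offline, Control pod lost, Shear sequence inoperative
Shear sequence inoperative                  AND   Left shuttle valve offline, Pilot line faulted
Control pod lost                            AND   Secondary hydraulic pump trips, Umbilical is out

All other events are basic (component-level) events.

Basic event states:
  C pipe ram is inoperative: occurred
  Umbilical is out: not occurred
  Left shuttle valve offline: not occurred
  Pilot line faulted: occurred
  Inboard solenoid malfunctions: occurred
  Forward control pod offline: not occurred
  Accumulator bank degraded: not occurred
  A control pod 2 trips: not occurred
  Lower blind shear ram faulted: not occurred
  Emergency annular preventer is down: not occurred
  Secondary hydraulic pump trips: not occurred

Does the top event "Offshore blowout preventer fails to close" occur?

No

Control pod lost [AND]: Secondary hydraulic pump trips=not, Umbilical is out=not → not all inputs occur → does not occur.
Shear sequence inoperative [AND]: Left shuttle valve offline=not, Pilot line faulted=occurs → not all inputs occur → does not occur.
Ram stack lost [OR]: Forward control pod offline=not, Control pod lost=not, Shear sequence inoperative=not → no input occurs → does not occur.
Backup path lost [AND]: Accumulator bank degraded=not, Lower blind shear ram faulted=not → not all inputs occur → does not occur.
Hydraulic supply lost [OR]: Backup path lost=not, Inboard solenoid malfunctions=occurs → at least one input occurs → occurs.
Annular stack unavailable [AND]: Hydraulic supply lost=occurs, Emergency annular preventer is down=not, C pipe ram is inoperative=occurs, A control pod 2 trips=not → not all inputs occur → does not occur.
Offshore blowout preventer fails to close [OR]: Ram stack lost=not, Annular stack unavailable=not → no input occurs → does not occur.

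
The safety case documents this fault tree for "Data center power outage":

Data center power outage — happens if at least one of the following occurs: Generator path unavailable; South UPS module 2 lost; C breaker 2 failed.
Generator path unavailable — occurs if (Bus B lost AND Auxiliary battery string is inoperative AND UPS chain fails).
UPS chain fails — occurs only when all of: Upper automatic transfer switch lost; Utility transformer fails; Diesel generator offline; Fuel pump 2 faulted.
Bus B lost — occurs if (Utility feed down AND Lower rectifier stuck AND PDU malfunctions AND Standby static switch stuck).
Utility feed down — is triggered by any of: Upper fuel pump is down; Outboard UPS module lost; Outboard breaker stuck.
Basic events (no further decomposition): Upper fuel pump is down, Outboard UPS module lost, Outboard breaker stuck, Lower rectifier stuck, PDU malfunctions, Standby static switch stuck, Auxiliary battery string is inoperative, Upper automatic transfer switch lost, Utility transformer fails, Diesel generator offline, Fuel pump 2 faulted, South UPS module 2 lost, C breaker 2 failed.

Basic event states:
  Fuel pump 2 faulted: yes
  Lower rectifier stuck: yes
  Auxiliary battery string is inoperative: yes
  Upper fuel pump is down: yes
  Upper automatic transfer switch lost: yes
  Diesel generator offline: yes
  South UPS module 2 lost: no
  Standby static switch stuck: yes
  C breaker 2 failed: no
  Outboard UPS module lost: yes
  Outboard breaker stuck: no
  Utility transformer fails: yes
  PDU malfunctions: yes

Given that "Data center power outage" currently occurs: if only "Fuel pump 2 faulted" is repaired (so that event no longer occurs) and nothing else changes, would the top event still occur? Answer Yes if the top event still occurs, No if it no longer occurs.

Counterfactual: set "Fuel pump 2 faulted" to not occurred.
Utility feed down [OR]: Upper fuel pump is down=occurs, Outboard UPS module lost=occurs, Outboard breaker stuck=not → at least one input occurs → occurs.
Bus B lost [AND]: Utility feed down=occurs, Lower rectifier stuck=occurs, PDU malfunctions=occurs, Standby static switch stuck=occurs → all inputs occur → occurs.
UPS chain fails [AND]: Upper automatic transfer switch lost=occurs, Utility transformer fails=occurs, Diesel generator offline=occurs, Fuel pump 2 faulted=not → not all inputs occur → does not occur.
Generator path unavailable [AND]: Bus B lost=occurs, Auxiliary battery string is inoperative=occurs, UPS chain fails=not → not all inputs occur → does not occur.
Data center power outage [OR]: Generator path unavailable=not, South UPS module 2 lost=not, C breaker 2 failed=not → no input occurs → does not occur.

No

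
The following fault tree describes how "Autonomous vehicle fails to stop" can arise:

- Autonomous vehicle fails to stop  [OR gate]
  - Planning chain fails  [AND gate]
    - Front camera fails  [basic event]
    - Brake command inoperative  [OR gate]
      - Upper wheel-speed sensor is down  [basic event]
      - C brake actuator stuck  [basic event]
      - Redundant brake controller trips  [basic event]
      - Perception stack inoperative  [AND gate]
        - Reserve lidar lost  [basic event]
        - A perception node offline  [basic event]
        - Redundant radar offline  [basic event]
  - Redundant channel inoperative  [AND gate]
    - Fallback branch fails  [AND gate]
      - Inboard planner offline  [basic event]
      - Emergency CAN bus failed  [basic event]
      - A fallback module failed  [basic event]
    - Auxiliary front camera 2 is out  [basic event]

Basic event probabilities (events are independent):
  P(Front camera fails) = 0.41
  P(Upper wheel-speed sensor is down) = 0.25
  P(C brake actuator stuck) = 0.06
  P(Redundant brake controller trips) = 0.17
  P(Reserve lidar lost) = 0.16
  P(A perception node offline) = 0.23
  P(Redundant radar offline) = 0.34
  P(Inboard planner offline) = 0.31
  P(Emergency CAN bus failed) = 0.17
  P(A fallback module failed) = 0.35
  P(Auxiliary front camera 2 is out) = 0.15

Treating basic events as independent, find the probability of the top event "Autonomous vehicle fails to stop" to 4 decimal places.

0.1754

P(Perception stack inoperative) [AND] = 0.16 × 0.23 × 0.34 = 0.012512
P(Brake command inoperative) [OR] = 1 − (1−0.25) × (1−0.06) × (1−0.17) × (1−0.012512) = 0.422171
P(Planning chain fails) [AND] = 0.41 × 0.422171 = 0.173090
P(Fallback branch fails) [AND] = 0.31 × 0.17 × 0.35 = 0.018445
P(Redundant channel inoperative) [AND] = 0.018445 × 0.15 = 0.002767
P(Autonomous vehicle fails to stop) [OR] = 1 − (1−0.173090) × (1−0.002767) = 0.175378
Rounded to 4 decimal places: P(Autonomous vehicle fails to stop) ≈ 0.1754.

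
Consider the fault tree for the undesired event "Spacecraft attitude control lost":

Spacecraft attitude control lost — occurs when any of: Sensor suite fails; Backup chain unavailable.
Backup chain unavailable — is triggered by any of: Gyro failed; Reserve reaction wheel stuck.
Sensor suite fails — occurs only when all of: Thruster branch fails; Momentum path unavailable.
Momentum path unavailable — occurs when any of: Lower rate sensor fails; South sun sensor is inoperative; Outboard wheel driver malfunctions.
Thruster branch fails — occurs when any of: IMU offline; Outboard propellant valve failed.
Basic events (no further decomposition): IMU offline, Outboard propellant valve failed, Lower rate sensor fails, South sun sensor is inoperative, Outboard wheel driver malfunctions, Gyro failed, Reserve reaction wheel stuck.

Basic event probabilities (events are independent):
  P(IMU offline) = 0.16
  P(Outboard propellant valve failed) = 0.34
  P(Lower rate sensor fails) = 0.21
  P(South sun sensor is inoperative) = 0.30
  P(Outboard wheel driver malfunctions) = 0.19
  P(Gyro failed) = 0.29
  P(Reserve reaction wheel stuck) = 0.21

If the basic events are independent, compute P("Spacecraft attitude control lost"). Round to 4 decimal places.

0.5771

P(Thruster branch fails) [OR] = 1 − (1−0.16) × (1−0.34) = 0.445600
P(Momentum path unavailable) [OR] = 1 − (1−0.21) × (1−0.30) × (1−0.19) = 0.552070
P(Sensor suite fails) [AND] = 0.445600 × 0.552070 = 0.246002
P(Backup chain unavailable) [OR] = 1 − (1−0.29) × (1−0.21) = 0.439100
P(Spacecraft attitude control lost) [OR] = 1 − (1−0.246002) × (1−0.439100) = 0.577083
Rounded to 4 decimal places: P(Spacecraft attitude control lost) ≈ 0.5771.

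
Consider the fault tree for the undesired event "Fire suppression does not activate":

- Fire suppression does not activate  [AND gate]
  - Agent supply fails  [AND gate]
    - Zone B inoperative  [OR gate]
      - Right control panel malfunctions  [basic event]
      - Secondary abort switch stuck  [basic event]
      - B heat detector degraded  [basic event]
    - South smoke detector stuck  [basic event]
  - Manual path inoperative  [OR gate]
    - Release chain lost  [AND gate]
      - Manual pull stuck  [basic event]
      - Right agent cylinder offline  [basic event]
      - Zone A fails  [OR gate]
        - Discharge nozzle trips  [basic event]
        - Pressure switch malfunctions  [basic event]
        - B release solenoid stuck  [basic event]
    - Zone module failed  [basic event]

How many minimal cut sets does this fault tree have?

Zone B inoperative [OR]: union of children's cut sets → 3 cut set(s).
Agent supply fails [AND]: one cut set from each child combined → 3 × 1 = 3 cut set(s).
Zone A fails [OR]: union of children's cut sets → 3 cut set(s).
Release chain lost [AND]: one cut set from each child combined → 1 × 1 × 3 = 3 cut set(s).
Manual path inoperative [OR]: union of children's cut sets → 4 cut set(s).
Fire suppression does not activate [AND]: one cut set from each child combined → 3 × 4 = 12 cut set(s).

12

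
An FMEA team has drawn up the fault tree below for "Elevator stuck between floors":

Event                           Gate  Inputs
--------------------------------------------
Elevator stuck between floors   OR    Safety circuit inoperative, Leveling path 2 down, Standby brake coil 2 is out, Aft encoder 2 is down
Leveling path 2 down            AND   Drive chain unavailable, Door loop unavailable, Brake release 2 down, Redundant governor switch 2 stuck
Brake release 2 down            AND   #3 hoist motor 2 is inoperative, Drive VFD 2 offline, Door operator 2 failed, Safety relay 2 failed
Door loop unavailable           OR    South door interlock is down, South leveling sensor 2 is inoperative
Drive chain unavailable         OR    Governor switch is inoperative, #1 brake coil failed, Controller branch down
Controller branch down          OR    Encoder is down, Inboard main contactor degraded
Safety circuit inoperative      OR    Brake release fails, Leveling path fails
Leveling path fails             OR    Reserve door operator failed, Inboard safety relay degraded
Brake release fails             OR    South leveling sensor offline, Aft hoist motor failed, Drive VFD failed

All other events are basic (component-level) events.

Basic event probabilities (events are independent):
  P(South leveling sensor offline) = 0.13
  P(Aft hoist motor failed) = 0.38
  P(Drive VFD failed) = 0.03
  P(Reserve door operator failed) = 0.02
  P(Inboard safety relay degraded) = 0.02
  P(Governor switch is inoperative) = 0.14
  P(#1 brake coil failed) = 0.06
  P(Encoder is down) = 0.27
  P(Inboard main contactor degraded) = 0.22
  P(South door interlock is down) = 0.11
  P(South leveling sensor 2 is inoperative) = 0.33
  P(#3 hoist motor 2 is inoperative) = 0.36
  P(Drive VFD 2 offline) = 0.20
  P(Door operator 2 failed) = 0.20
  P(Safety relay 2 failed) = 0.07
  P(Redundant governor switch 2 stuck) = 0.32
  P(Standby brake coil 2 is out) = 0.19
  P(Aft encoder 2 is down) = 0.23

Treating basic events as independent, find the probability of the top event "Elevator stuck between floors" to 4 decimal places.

0.6866

P(Brake release fails) [OR] = 1 − (1−0.13) × (1−0.38) × (1−0.03) = 0.476782
P(Leveling path fails) [OR] = 1 − (1−0.02) × (1−0.02) = 0.039600
P(Safety circuit inoperative) [OR] = 1 − (1−0.476782) × (1−0.039600) = 0.497501
P(Controller branch down) [OR] = 1 − (1−0.27) × (1−0.22) = 0.430600
P(Drive chain unavailable) [OR] = 1 − (1−0.14) × (1−0.06) × (1−0.430600) = 0.539697
P(Door loop unavailable) [OR] = 1 − (1−0.11) × (1−0.33) = 0.403700
P(Brake release 2 down) [AND] = 0.36 × 0.20 × 0.20 × 0.07 = 0.001008
P(Leveling path 2 down) [AND] = 0.539697 × 0.403700 × 0.001008 × 0.32 = 0.000070
P(Elevator stuck between floors) [OR] = 1 − (1−0.497501) × (1−0.000070) × (1−0.19) × (1−0.23) = 0.686613
Rounded to 4 decimal places: P(Elevator stuck between floors) ≈ 0.6866.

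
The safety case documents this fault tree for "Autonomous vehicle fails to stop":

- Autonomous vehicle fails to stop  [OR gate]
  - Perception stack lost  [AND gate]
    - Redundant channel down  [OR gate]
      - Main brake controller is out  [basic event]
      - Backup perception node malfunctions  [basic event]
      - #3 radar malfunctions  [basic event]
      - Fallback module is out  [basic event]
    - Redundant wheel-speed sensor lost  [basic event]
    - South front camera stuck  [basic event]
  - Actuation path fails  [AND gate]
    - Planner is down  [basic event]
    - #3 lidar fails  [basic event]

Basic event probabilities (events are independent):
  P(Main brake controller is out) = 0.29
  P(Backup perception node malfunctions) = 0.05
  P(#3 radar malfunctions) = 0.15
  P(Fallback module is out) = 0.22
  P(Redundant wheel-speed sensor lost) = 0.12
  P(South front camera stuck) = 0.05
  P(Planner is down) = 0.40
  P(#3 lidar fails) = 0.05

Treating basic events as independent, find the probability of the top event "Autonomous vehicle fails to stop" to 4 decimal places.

0.0233

P(Redundant channel down) [OR] = 1 − (1−0.29) × (1−0.05) × (1−0.15) × (1−0.22) = 0.552807
P(Perception stack lost) [AND] = 0.552807 × 0.12 × 0.05 = 0.003317
P(Actuation path fails) [AND] = 0.40 × 0.05 = 0.020000
P(Autonomous vehicle fails to stop) [OR] = 1 − (1−0.003317) × (1−0.020000) = 0.023251
Rounded to 4 decimal places: P(Autonomous vehicle fails to stop) ≈ 0.0233.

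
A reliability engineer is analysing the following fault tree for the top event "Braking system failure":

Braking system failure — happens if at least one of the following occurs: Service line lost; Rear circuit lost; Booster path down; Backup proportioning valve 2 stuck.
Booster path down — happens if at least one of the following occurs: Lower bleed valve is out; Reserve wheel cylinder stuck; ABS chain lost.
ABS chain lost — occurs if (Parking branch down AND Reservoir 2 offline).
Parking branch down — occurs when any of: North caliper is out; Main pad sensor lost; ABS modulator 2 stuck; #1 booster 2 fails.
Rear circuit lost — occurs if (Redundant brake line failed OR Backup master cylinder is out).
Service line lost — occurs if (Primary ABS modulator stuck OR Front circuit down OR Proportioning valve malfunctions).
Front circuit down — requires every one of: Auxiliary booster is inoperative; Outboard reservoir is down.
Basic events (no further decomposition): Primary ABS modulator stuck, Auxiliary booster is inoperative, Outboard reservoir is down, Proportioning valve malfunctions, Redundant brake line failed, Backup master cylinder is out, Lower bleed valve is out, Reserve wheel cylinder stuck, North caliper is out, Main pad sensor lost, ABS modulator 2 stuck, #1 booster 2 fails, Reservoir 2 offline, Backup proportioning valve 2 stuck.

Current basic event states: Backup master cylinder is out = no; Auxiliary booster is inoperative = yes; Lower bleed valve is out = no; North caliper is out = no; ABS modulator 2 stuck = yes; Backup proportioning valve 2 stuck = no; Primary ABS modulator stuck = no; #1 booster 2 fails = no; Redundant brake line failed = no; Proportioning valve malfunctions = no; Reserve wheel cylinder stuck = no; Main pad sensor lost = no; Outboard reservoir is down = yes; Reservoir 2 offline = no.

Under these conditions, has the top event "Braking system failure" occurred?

Yes

Front circuit down [AND]: Auxiliary booster is inoperative=occurs, Outboard reservoir is down=occurs → all inputs occur → occurs.
Service line lost [OR]: Primary ABS modulator stuck=not, Front circuit down=occurs, Proportioning valve malfunctions=not → at least one input occurs → occurs.
Rear circuit lost [OR]: Redundant brake line failed=not, Backup master cylinder is out=not → no input occurs → does not occur.
Parking branch down [OR]: North caliper is out=not, Main pad sensor lost=not, ABS modulator 2 stuck=occurs, #1 booster 2 fails=not → at least one input occurs → occurs.
ABS chain lost [AND]: Parking branch down=occurs, Reservoir 2 offline=not → not all inputs occur → does not occur.
Booster path down [OR]: Lower bleed valve is out=not, Reserve wheel cylinder stuck=not, ABS chain lost=not → no input occurs → does not occur.
Braking system failure [OR]: Service line lost=occurs, Rear circuit lost=not, Booster path down=not, Backup proportioning valve 2 stuck=not → at least one input occurs → occurs.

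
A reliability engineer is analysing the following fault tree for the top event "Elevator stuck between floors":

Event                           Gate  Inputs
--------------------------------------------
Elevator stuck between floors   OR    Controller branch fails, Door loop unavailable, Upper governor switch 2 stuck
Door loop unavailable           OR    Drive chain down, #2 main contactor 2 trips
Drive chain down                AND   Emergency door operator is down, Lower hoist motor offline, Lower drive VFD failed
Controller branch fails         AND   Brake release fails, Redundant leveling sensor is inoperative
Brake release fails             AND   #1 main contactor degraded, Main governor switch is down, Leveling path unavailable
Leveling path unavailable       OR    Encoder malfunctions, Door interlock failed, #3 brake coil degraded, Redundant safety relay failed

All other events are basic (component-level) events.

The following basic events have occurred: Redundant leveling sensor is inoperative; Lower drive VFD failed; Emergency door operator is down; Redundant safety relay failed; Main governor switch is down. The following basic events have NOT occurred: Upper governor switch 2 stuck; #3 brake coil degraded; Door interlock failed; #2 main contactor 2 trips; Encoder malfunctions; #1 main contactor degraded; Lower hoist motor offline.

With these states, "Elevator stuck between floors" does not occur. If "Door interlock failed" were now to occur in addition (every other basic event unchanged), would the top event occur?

No

Counterfactual: set "Door interlock failed" to occurred.
Leveling path unavailable [OR]: Encoder malfunctions=not, Door interlock failed=occurs, #3 brake coil degraded=not, Redundant safety relay failed=occurs → at least one input occurs → occurs.
Brake release fails [AND]: #1 main contactor degraded=not, Main governor switch is down=occurs, Leveling path unavailable=occurs → not all inputs occur → does not occur.
Controller branch fails [AND]: Brake release fails=not, Redundant leveling sensor is inoperative=occurs → not all inputs occur → does not occur.
Drive chain down [AND]: Emergency door operator is down=occurs, Lower hoist motor offline=not, Lower drive VFD failed=occurs → not all inputs occur → does not occur.
Door loop unavailable [OR]: Drive chain down=not, #2 main contactor 2 trips=not → no input occurs → does not occur.
Elevator stuck between floors [OR]: Controller branch fails=not, Door loop unavailable=not, Upper governor switch 2 stuck=not → no input occurs → does not occur.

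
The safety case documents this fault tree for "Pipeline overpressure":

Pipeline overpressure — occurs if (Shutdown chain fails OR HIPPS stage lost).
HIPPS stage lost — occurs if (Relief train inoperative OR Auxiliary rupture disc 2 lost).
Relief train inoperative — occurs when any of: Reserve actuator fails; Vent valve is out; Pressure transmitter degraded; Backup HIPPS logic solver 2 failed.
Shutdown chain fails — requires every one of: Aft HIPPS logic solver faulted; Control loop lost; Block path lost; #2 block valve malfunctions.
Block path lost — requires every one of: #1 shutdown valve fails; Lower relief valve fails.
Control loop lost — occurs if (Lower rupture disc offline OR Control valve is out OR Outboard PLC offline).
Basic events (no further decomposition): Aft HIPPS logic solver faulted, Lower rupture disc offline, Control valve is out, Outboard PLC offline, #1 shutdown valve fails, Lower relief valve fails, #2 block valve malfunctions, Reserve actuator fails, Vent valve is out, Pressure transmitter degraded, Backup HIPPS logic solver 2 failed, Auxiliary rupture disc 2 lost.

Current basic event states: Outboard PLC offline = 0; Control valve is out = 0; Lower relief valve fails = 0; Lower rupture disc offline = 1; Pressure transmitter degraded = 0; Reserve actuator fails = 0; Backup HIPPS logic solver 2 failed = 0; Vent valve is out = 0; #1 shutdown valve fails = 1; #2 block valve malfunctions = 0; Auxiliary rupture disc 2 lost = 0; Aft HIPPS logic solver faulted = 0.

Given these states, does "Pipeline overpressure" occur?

Control loop lost [OR]: Lower rupture disc offline=occurs, Control valve is out=not, Outboard PLC offline=not → at least one input occurs → occurs.
Block path lost [AND]: #1 shutdown valve fails=occurs, Lower relief valve fails=not → not all inputs occur → does not occur.
Shutdown chain fails [AND]: Aft HIPPS logic solver faulted=not, Control loop lost=occurs, Block path lost=not, #2 block valve malfunctions=not → not all inputs occur → does not occur.
Relief train inoperative [OR]: Reserve actuator fails=not, Vent valve is out=not, Pressure transmitter degraded=not, Backup HIPPS logic solver 2 failed=not → no input occurs → does not occur.
HIPPS stage lost [OR]: Relief train inoperative=not, Auxiliary rupture disc 2 lost=not → no input occurs → does not occur.
Pipeline overpressure [OR]: Shutdown chain fails=not, HIPPS stage lost=not → no input occurs → does not occur.

No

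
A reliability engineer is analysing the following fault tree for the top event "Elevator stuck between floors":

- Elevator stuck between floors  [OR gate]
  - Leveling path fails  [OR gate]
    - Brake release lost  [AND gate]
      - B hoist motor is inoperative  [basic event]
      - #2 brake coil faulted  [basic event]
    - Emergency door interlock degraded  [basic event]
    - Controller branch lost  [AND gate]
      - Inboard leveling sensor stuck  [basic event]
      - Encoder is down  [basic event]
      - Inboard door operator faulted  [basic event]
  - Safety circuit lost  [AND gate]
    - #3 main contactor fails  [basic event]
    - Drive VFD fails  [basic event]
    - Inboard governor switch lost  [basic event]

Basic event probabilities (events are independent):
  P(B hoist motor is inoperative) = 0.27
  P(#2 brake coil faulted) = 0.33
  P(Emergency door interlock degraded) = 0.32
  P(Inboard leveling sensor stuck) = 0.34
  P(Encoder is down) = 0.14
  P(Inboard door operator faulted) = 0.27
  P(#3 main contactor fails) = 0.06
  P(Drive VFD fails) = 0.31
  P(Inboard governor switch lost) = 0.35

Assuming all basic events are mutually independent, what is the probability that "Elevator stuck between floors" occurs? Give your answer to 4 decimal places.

0.3925

P(Brake release lost) [AND] = 0.27 × 0.33 = 0.089100
P(Controller branch lost) [AND] = 0.34 × 0.14 × 0.27 = 0.012852
P(Leveling path fails) [OR] = 1 − (1−0.089100) × (1−0.32) × (1−0.012852) = 0.388549
P(Safety circuit lost) [AND] = 0.06 × 0.31 × 0.35 = 0.006510
P(Elevator stuck between floors) [OR] = 1 − (1−0.388549) × (1−0.006510) = 0.392530
Rounded to 4 decimal places: P(Elevator stuck between floors) ≈ 0.3925.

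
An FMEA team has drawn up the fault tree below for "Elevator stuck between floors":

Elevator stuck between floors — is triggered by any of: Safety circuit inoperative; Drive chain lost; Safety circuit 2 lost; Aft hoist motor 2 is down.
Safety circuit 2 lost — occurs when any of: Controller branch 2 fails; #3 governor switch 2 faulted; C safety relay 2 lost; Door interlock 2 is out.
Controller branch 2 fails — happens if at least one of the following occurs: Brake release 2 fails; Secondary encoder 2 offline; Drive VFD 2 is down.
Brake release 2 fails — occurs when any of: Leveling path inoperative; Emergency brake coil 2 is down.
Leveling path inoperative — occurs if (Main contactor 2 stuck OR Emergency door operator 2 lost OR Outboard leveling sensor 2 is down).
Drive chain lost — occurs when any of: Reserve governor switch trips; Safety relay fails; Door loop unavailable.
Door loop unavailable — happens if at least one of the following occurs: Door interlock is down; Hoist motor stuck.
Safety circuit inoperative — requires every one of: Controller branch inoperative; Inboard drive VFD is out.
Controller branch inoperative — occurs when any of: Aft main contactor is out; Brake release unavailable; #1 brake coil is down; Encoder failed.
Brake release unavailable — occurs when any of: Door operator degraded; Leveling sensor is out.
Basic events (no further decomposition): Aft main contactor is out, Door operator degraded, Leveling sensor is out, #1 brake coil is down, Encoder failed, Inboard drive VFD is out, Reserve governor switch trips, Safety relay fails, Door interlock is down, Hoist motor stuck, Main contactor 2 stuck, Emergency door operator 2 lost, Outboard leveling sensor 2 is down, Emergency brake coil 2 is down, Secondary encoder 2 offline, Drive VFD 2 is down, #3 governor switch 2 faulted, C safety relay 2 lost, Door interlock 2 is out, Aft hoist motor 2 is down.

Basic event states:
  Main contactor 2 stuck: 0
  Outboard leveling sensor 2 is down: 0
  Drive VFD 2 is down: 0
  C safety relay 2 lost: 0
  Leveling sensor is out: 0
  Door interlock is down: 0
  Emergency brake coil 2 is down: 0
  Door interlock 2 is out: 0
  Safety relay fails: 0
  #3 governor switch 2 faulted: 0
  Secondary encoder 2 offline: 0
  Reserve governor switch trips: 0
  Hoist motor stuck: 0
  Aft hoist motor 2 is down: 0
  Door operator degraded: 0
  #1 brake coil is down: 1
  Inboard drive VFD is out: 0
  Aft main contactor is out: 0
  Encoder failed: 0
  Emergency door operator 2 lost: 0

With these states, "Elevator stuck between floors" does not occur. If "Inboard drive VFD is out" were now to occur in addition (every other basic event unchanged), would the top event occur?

Counterfactual: set "Inboard drive VFD is out" to occurred.
Brake release unavailable [OR]: Door operator degraded=not, Leveling sensor is out=not → no input occurs → does not occur.
Controller branch inoperative [OR]: Aft main contactor is out=not, Brake release unavailable=not, #1 brake coil is down=occurs, Encoder failed=not → at least one input occurs → occurs.
Safety circuit inoperative [AND]: Controller branch inoperative=occurs, Inboard drive VFD is out=occurs → all inputs occur → occurs.
Door loop unavailable [OR]: Door interlock is down=not, Hoist motor stuck=not → no input occurs → does not occur.
Drive chain lost [OR]: Reserve governor switch trips=not, Safety relay fails=not, Door loop unavailable=not → no input occurs → does not occur.
Leveling path inoperative [OR]: Main contactor 2 stuck=not, Emergency door operator 2 lost=not, Outboard leveling sensor 2 is down=not → no input occurs → does not occur.
Brake release 2 fails [OR]: Leveling path inoperative=not, Emergency brake coil 2 is down=not → no input occurs → does not occur.
Controller branch 2 fails [OR]: Brake release 2 fails=not, Secondary encoder 2 offline=not, Drive VFD 2 is down=not → no input occurs → does not occur.
Safety circuit 2 lost [OR]: Controller branch 2 fails=not, #3 governor switch 2 faulted=not, C safety relay 2 lost=not, Door interlock 2 is out=not → no input occurs → does not occur.
Elevator stuck between floors [OR]: Safety circuit inoperative=occurs, Drive chain lost=not, Safety circuit 2 lost=not, Aft hoist motor 2 is down=not → at least one input occurs → occurs.

Yes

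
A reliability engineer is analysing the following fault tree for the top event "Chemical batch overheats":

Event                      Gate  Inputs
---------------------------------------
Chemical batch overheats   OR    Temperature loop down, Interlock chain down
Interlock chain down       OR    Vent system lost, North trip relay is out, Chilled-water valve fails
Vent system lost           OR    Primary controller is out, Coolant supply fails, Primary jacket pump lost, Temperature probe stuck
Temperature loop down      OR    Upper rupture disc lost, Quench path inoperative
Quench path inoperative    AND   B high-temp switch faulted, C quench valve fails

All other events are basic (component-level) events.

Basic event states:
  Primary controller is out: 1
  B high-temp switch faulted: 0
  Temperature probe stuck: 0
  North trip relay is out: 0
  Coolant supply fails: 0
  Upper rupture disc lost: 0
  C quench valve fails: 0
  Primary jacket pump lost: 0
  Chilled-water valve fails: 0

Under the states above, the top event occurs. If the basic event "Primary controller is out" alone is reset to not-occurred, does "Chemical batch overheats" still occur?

No

Counterfactual: set "Primary controller is out" to not occurred.
Quench path inoperative [AND]: B high-temp switch faulted=not, C quench valve fails=not → not all inputs occur → does not occur.
Temperature loop down [OR]: Upper rupture disc lost=not, Quench path inoperative=not → no input occurs → does not occur.
Vent system lost [OR]: Primary controller is out=not, Coolant supply fails=not, Primary jacket pump lost=not, Temperature probe stuck=not → no input occurs → does not occur.
Interlock chain down [OR]: Vent system lost=not, North trip relay is out=not, Chilled-water valve fails=not → no input occurs → does not occur.
Chemical batch overheats [OR]: Temperature loop down=not, Interlock chain down=not → no input occurs → does not occur.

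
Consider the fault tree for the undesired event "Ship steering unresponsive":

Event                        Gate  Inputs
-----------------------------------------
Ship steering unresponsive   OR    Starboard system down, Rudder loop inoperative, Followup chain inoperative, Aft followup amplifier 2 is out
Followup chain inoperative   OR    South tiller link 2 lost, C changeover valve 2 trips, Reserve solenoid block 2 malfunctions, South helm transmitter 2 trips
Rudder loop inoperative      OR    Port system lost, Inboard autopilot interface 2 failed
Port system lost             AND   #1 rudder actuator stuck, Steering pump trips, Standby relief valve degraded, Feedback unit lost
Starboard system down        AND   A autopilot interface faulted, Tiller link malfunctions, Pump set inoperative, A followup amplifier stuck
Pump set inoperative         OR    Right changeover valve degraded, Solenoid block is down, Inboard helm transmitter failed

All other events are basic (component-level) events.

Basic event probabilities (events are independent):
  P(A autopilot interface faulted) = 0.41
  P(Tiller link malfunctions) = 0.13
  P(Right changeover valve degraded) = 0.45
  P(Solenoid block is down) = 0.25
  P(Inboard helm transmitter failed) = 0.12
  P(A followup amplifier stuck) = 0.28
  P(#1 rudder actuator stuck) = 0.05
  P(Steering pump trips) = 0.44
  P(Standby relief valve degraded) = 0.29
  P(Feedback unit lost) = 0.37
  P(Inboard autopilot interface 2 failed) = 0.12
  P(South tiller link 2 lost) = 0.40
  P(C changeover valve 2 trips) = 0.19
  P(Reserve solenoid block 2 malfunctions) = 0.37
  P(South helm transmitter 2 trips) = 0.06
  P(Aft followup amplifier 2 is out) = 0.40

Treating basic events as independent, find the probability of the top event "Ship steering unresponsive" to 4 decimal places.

0.8498

P(Pump set inoperative) [OR] = 1 − (1−0.45) × (1−0.25) × (1−0.12) = 0.637000
P(Starboard system down) [AND] = 0.41 × 0.13 × 0.637000 × 0.28 = 0.009507
P(Port system lost) [AND] = 0.05 × 0.44 × 0.29 × 0.37 = 0.002361
P(Rudder loop inoperative) [OR] = 1 − (1−0.002361) × (1−0.12) = 0.122078
P(Followup chain inoperative) [OR] = 1 − (1−0.40) × (1−0.19) × (1−0.37) × (1−0.06) = 0.712191
P(Ship steering unresponsive) [OR] = 1 − (1−0.009507) × (1−0.122078) × (1−0.712191) × (1−0.40) = 0.849837
Rounded to 4 decimal places: P(Ship steering unresponsive) ≈ 0.8498.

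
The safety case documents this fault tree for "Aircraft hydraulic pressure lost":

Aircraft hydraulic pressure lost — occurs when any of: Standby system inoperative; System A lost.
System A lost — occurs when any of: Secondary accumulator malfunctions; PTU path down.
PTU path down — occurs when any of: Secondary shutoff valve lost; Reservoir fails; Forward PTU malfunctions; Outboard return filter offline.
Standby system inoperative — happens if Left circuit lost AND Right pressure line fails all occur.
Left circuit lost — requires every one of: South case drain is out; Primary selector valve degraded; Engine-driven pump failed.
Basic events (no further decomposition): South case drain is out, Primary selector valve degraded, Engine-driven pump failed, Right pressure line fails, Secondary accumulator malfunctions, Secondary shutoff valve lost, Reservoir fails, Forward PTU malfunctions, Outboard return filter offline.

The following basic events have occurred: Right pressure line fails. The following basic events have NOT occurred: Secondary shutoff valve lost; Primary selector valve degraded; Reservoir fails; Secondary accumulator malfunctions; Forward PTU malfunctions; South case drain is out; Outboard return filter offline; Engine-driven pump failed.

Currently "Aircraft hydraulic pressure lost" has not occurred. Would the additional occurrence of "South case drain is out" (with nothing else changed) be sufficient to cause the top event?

Counterfactual: set "South case drain is out" to occurred.
Left circuit lost [AND]: South case drain is out=occurs, Primary selector valve degraded=not, Engine-driven pump failed=not → not all inputs occur → does not occur.
Standby system inoperative [AND]: Left circuit lost=not, Right pressure line fails=occurs → not all inputs occur → does not occur.
PTU path down [OR]: Secondary shutoff valve lost=not, Reservoir fails=not, Forward PTU malfunctions=not, Outboard return filter offline=not → no input occurs → does not occur.
System A lost [OR]: Secondary accumulator malfunctions=not, PTU path down=not → no input occurs → does not occur.
Aircraft hydraulic pressure lost [OR]: Standby system inoperative=not, System A lost=not → no input occurs → does not occur.

No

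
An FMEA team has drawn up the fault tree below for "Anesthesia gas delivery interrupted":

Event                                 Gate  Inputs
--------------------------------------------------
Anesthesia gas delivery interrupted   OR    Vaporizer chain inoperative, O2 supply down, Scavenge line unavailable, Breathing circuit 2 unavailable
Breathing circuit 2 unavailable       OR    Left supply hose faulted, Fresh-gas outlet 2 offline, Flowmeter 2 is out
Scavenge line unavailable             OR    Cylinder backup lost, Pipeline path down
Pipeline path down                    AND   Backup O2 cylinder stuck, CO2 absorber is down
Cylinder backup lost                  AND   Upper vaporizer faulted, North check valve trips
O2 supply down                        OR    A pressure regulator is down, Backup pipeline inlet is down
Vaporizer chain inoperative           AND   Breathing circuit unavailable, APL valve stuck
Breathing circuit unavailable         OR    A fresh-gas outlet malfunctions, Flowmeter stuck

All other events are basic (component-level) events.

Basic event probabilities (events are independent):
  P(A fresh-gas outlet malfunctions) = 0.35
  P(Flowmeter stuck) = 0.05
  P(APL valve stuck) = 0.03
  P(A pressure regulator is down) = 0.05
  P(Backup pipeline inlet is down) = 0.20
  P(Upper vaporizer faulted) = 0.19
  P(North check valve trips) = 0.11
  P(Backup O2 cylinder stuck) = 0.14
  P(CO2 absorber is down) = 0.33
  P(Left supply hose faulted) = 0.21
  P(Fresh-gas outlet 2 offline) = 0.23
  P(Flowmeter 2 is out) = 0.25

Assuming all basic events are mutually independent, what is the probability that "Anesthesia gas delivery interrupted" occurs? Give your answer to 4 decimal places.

P(Breathing circuit unavailable) [OR] = 1 − (1−0.35) × (1−0.05) = 0.382500
P(Vaporizer chain inoperative) [AND] = 0.382500 × 0.03 = 0.011475
P(O2 supply down) [OR] = 1 − (1−0.05) × (1−0.20) = 0.240000
P(Cylinder backup lost) [AND] = 0.19 × 0.11 = 0.020900
P(Pipeline path down) [AND] = 0.14 × 0.33 = 0.046200
P(Scavenge line unavailable) [OR] = 1 − (1−0.020900) × (1−0.046200) = 0.066134
P(Breathing circuit 2 unavailable) [OR] = 1 − (1−0.21) × (1−0.23) × (1−0.25) = 0.543775
P(Anesthesia gas delivery interrupted) [OR] = 1 − (1−0.011475) × (1−0.240000) × (1−0.066134) × (1−0.543775) = 0.679915
Rounded to 4 decimal places: P(Anesthesia gas delivery interrupted) ≈ 0.6799.

0.6799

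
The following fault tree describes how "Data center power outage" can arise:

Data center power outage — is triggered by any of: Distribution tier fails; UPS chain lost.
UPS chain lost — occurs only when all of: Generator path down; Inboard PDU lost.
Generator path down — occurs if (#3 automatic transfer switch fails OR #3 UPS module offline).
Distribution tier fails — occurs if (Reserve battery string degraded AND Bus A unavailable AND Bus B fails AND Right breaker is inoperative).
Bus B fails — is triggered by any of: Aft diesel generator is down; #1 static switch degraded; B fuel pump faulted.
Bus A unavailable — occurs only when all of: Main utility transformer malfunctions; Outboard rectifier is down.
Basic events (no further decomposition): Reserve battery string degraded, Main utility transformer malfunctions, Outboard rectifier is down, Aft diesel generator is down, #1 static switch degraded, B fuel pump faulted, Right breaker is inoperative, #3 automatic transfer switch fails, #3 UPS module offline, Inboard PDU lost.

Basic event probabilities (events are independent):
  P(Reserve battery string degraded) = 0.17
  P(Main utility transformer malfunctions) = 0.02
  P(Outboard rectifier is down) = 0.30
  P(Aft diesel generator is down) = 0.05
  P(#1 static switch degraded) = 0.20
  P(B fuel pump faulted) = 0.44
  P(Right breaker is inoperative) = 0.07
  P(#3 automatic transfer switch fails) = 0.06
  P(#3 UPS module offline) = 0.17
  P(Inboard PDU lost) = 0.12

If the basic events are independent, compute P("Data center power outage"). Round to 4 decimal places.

0.0264

P(Bus A unavailable) [AND] = 0.02 × 0.30 = 0.006000
P(Bus B fails) [OR] = 1 − (1−0.05) × (1−0.20) × (1−0.44) = 0.574400
P(Distribution tier fails) [AND] = 0.17 × 0.006000 × 0.574400 × 0.07 = 0.000041
P(Generator path down) [OR] = 1 − (1−0.06) × (1−0.17) = 0.219800
P(UPS chain lost) [AND] = 0.219800 × 0.12 = 0.026376
P(Data center power outage) [OR] = 1 − (1−0.000041) × (1−0.026376) = 0.026416
Rounded to 4 decimal places: P(Data center power outage) ≈ 0.0264.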